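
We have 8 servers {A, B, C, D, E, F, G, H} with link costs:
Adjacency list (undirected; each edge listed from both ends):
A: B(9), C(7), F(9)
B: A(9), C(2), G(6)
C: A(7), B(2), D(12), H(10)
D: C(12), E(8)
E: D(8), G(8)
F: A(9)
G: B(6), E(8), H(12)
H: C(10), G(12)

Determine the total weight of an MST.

Prim's algorithm from H:
Step 1: cheapest edge leaving the tree is C H (10); add C.
Step 2: cheapest edge leaving the tree is B C (2); add B.
Step 3: cheapest edge leaving the tree is B G (6); add G.
Step 4: cheapest edge leaving the tree is A C (7); add A.
Step 5: cheapest edge leaving the tree is E G (8); add E.
Step 6: cheapest edge leaving the tree is D E (8); add D.
Step 7: cheapest edge leaving the tree is A F (9); add F.
MST edges: C H, B C, B G, A C, E G, D E, A F; total weight 10+2+6+7+8+8+9 = 50.

50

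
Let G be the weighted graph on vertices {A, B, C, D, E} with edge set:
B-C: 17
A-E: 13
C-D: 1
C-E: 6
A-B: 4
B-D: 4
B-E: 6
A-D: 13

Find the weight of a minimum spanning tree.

Prim, starting at E.
Step 1: cheapest edge leaving the tree is B-E (6); add B.
Step 2: cheapest edge leaving the tree is A-B (4); add A.
Step 3: cheapest edge leaving the tree is B-D (4); add D.
Step 4: cheapest edge leaving the tree is C-D (1); add C.
MST edges: B-E, A-B, B-D, C-D; total weight 6+4+4+1 = 15.

15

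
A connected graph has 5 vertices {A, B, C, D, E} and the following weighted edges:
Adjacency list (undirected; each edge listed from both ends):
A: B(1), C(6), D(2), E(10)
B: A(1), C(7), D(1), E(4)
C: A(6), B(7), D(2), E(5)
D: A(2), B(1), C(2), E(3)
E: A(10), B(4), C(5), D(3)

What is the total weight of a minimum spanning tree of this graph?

Prim, starting at B.
Step 1: frontier [A—B 1, B—D 1, B—E 4, B—C 7] → take A—B (1); add A.
Step 2: frontier [A—D 2, A—C 6, A—E 10, B—D 1, B—E 4, B—C 7] → take B—D (1); add D.
Step 3: frontier [A—C 6, A—E 10, B—E 4, B—C 7, C—D 2, D—E 3] → take C—D (2); add C.
Step 4: frontier [A—E 10, B—E 4, C—E 5, D—E 3] → take D—E (3); add E.
MST edges: A—B, B—D, C—D, D—E; total weight 1+1+2+3 = 7.

7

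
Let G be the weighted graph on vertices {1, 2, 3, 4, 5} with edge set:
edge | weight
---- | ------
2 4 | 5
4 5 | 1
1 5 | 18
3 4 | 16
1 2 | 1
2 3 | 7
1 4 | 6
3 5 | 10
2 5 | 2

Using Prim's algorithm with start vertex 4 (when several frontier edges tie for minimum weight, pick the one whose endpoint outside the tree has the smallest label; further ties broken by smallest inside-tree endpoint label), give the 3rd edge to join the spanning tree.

1-2

Prim, starting at 4.
Step 1: frontier [4 5 1, 2 4 5, 1 4 6, 3 4 16] → take 4 5 (1); add 5.
Step 2: frontier [2 4 5, 1 4 6, 3 4 16, 2 5 2, 3 5 10, 1 5 18] → take 2 5 (2); add 2.
Step 3: frontier [1 2 1, 2 3 7, 1 4 6, 3 4 16, 3 5 10, 1 5 18] → take 1 2 (1); add 1.
Step 4: frontier [2 3 7, 3 4 16, 3 5 10] → take 2 3 (7); add 3.
The 3rd edge added is 1 2.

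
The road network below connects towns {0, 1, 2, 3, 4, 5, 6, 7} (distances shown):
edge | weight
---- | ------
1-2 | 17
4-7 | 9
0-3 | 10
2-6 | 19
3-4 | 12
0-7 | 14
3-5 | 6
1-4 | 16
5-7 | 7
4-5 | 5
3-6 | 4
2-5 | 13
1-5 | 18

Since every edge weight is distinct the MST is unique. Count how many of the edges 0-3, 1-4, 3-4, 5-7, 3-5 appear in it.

4

Sort edges by weight, then run Kruskal:
3-6 (4): add — endpoints in different components.
4-5 (5): add — endpoints in different components.
3-5 (6): add — endpoints in different components.
5-7 (7): add — endpoints in different components.
4-7 (9): skip — 4 and 7 already connected.
0-3 (10): add — endpoints in different components.
3-4 (12): skip — 3 and 4 already connected.
2-5 (13): add — endpoints in different components.
0-7 (14): skip — 0 and 7 already connected.
1-4 (16): add — endpoints in different components.
MST edge set: {3-6, 4-5, 3-5, 5-7, 0-3, 2-5, 1-4}.
Of the listed edges, {0-3, 1-4, 5-7, 3-5} are in the MST → 4.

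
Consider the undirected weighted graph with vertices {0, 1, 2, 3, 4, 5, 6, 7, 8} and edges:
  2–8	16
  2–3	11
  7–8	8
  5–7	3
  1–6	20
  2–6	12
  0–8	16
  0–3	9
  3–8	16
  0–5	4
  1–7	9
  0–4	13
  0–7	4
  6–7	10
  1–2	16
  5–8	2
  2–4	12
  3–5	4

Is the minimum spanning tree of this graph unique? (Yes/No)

No

Sort edges by weight, then run Kruskal:
5–8 (2): add — endpoints in different components.
5–7 (3): add — endpoints in different components.
0–5 (4): add — endpoints in different components.
0–7 (4): skip — 0 and 7 already connected.
3–5 (4): add — endpoints in different components.
7–8 (8): skip — 7 and 8 already connected.
0–3 (9): skip — 0 and 3 already connected.
1–7 (9): add — endpoints in different components.
6–7 (10): add — endpoints in different components.
2–3 (11): add — endpoints in different components.
2–4 (12): add — endpoints in different components.
Non-tree edge 0–7 has weight 4, equal to the heaviest edge on its tree cycle — swapping gives another MST of the same weight. Not unique.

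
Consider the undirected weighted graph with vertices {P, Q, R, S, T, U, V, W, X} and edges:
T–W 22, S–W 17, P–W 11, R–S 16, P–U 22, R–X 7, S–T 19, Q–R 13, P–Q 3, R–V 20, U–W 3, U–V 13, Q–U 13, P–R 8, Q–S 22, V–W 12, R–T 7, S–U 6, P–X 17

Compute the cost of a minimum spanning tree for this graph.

Prim's algorithm from X:
Step 1: cheapest edge leaving the tree is R–X (7); add R.
Step 2: cheapest edge leaving the tree is R–T (7); add T.
Step 3: cheapest edge leaving the tree is P–R (8); add P.
Step 4: cheapest edge leaving the tree is P–Q (3); add Q.
Step 5: cheapest edge leaving the tree is P–W (11); add W.
Step 6: cheapest edge leaving the tree is U–W (3); add U.
Step 7: cheapest edge leaving the tree is S–U (6); add S.
Step 8: cheapest edge leaving the tree is V–W (12); add V.
MST edges: R–X, R–T, P–R, P–Q, P–W, U–W, S–U, V–W; total weight 7+7+8+3+11+3+6+12 = 57.

57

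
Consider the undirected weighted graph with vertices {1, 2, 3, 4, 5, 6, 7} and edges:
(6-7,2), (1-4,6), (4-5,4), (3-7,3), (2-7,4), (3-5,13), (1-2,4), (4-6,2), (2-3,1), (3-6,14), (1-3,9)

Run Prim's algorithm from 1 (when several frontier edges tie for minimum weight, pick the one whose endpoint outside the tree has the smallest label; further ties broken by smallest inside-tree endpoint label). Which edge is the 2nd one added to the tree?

Prim, starting at 1.
Step 1: frontier [1-2 4, 1-4 6, 1-3 9] → take 1-2 (4); add 2.
Step 2: frontier [1-4 6, 1-3 9, 2-3 1, 2-7 4] → take 2-3 (1); add 3.
Step 3: frontier [1-4 6, 2-7 4, 3-7 3, 3-5 13, 3-6 14] → take 3-7 (3); add 7.
Step 4: frontier [1-4 6, 3-5 13, 3-6 14, 6-7 2] → take 6-7 (2); add 6.
Step 5: frontier [1-4 6, 3-5 13, 4-6 2] → take 4-6 (2); add 4.
Step 6: frontier [3-5 13, 4-5 4] → take 4-5 (4); add 5.
The 2nd edge added is 2-3.

2-3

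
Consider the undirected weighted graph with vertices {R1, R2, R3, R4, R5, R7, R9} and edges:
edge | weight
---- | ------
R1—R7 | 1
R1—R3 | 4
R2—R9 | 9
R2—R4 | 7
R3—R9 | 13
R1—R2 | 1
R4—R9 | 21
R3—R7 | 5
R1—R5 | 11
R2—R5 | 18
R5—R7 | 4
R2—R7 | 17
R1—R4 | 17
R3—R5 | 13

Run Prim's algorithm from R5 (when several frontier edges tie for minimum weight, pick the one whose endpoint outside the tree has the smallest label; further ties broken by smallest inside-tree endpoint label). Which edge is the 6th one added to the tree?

R2-R9

Grow the tree from R5 using Prim:
Step 1: frontier [R5—R7 4, R1—R5 11, R3—R5 13, R2—R5 18] → take R5—R7 (4); add R7.
Step 2: frontier [R1—R5 11, R3—R5 13, R2—R5 18, R1—R7 1, R3—R7 5, R2—R7 17] → take R1—R7 (1); add R1.
Step 3: frontier [R1—R2 1, R1—R3 4, R1—R4 17, R3—R5 13, R2—R5 18, R3—R7 5, R2—R7 17] → take R1—R2 (1); add R2.
Step 4: frontier [R1—R3 4, R1—R4 17, R2—R4 7, R2—R9 9, R3—R5 13, R3—R7 5] → take R1—R3 (4); add R3.
Step 5: frontier [R1—R4 17, R2—R4 7, R2—R9 9, R3—R9 13] → take R2—R4 (7); add R4.
Step 6: frontier [R2—R9 9, R3—R9 13, R4—R9 21] → take R2—R9 (9); add R9.
The 6th edge added is R2—R9.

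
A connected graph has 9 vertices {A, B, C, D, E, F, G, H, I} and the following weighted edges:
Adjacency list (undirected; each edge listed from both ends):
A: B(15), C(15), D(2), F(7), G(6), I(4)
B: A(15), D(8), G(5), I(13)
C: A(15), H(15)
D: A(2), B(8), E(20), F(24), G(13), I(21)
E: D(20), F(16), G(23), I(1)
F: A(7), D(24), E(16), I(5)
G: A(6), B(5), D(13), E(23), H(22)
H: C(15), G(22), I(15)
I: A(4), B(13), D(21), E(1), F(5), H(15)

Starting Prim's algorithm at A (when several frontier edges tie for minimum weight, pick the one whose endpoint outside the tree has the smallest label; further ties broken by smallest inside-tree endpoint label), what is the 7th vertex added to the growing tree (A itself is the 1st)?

Prim's algorithm from A:
Step 1: cheapest edge leaving the tree is A—D (2); add D.
Step 2: cheapest edge leaving the tree is A—I (4); add I.
Step 3: cheapest edge leaving the tree is E—I (1); add E.
Step 4: cheapest edge leaving the tree is F—I (5); add F.
Step 5: cheapest edge leaving the tree is A—G (6); add G.
Step 6: cheapest edge leaving the tree is B—G (5); add B.
Step 7: cheapest edge leaving the tree is A—C (15); add C.
Step 8: cheapest edge leaving the tree is C—H (15); add H.
Vertex order: A, D, I, E, F, G, B, C, H. The 7th vertex is B.

B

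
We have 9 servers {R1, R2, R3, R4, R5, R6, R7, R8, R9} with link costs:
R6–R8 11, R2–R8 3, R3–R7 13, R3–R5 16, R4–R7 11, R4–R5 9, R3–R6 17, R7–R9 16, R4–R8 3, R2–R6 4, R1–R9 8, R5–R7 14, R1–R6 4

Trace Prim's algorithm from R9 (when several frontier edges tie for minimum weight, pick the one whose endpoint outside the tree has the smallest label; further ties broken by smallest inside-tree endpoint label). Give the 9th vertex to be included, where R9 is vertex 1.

R3

Grow the tree from R9 using Prim:
Step 1: frontier [R1–R9 8, R7–R9 16] → take R1–R9 (8); add R1.
Step 2: frontier [R1–R6 4, R7–R9 16] → take R1–R6 (4); add R6.
Step 3: frontier [R2–R6 4, R6–R8 11, R3–R6 17, R7–R9 16] → take R2–R6 (4); add R2.
Step 4: frontier [R2–R8 3, R6–R8 11, R3–R6 17, R7–R9 16] → take R2–R8 (3); add R8.
Step 5: frontier [R3–R6 17, R4–R8 3, R7–R9 16] → take R4–R8 (3); add R4.
Step 6: frontier [R4–R5 9, R4–R7 11, R3–R6 17, R7–R9 16] → take R4–R5 (9); add R5.
Step 7: frontier [R4–R7 11, R5–R7 14, R3–R5 16, R3–R6 17, R7–R9 16] → take R4–R7 (11); add R7.
Step 8: frontier [R3–R5 16, R3–R6 17, R3–R7 13] → take R3–R7 (13); add R3.
Vertex order: R9, R1, R6, R2, R8, R4, R5, R7, R3. The 9th vertex is R3.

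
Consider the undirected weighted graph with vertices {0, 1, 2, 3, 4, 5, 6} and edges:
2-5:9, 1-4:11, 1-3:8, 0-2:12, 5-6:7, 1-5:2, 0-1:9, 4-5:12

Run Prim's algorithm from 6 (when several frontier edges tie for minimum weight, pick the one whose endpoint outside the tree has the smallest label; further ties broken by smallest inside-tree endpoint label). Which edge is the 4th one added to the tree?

Grow the tree from 6 using Prim:
Step 1: cheapest edge leaving the tree is 5-6 (7); add 5.
Step 2: cheapest edge leaving the tree is 1-5 (2); add 1.
Step 3: cheapest edge leaving the tree is 1-3 (8); add 3.
Step 4: cheapest edge leaving the tree is 0-1 (9); add 0.
Step 5: cheapest edge leaving the tree is 2-5 (9); add 2.
Step 6: cheapest edge leaving the tree is 1-4 (11); add 4.
The 4th edge added is 0-1.

0-1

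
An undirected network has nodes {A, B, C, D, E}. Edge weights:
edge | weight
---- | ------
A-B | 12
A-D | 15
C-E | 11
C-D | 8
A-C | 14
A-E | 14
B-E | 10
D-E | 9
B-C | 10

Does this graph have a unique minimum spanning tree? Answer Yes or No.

No

Sort edges by weight, then run Kruskal:
C-D (8): add. Components now {A} {B} {C,D} {E}
D-E (9): add. Components now {A} {B} {C,D,E}
B-C (10): add. Components now {A} {B,C,D,E}
B-E (10): skip — B and E already connected.
C-E (11): skip — C and E already connected.
A-B (12): add. Components now {A,B,C,D,E}
Non-tree edge B-E has weight 10, equal to the heaviest edge on its tree cycle — swapping gives another MST of the same weight. Not unique.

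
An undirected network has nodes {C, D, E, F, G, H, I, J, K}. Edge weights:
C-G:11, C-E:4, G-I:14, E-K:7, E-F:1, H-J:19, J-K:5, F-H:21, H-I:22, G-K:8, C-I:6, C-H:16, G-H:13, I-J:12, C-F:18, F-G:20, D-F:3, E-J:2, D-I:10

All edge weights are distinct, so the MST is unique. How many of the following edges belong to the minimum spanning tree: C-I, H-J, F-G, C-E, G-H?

3

Kruskal's algorithm — process edges by increasing weight (ties by edge label):
E-F (1): add — endpoints in different components.
E-J (2): add — endpoints in different components.
D-F (3): add — endpoints in different components.
C-E (4): add — endpoints in different components.
J-K (5): add — endpoints in different components.
C-I (6): add — endpoints in different components.
E-K (7): skip — E and K already connected.
G-K (8): add — endpoints in different components.
D-I (10): skip — D and I already connected.
C-G (11): skip — C and G already connected.
I-J (12): skip — I and J already connected.
G-H (13): add — endpoints in different components.
MST edge set: {E-F, E-J, D-F, C-E, J-K, C-I, G-K, G-H}.
Of the listed edges, {C-I, C-E, G-H} are in the MST → 3.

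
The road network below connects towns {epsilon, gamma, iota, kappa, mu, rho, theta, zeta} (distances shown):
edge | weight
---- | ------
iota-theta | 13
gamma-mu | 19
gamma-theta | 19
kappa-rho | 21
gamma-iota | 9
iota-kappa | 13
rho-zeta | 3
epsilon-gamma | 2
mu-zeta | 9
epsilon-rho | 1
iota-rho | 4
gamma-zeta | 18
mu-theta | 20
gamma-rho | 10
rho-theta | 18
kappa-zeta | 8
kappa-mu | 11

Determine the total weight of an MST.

Kruskal's algorithm — process edges by increasing weight (ties by edge label):
epsilon-rho (1): add — endpoints in different components.
epsilon-gamma (2): add — endpoints in different components.
rho-zeta (3): add — endpoints in different components.
iota-rho (4): add — endpoints in different components.
kappa-zeta (8): add — endpoints in different components.
gamma-iota (9): skip — iota and gamma already connected.
mu-zeta (9): add — endpoints in different components.
gamma-rho (10): skip — rho and gamma already connected.
kappa-mu (11): skip — kappa and mu already connected.
iota-kappa (13): skip — iota and kappa already connected.
iota-theta (13): add — endpoints in different components.
MST edges: epsilon-rho, epsilon-gamma, rho-zeta, iota-rho, kappa-zeta, mu-zeta, iota-theta; total weight 1+2+3+4+8+9+13 = 40.

40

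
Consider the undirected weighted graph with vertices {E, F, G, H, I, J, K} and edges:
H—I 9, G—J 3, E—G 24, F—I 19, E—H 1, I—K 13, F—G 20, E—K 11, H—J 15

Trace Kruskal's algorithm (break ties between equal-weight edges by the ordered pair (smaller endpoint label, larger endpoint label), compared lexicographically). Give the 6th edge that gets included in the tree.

F-I

Kruskal: consider edges lightest-first.
E—H (1): add. Components now {E,H} {F} {G} {I} {J} {K}
G—J (3): add. Components now {E,H} {F} {G,J} {I} {K}
H—I (9): add. Components now {E,H,I} {F} {G,J} {K}
E—K (11): add. Components now {E,H,I,K} {F} {G,J}
I—K (13): skip — I and K already connected.
H—J (15): add. Components now {E,G,H,I,J,K} {F}
F—I (19): add. Components now {E,F,G,H,I,J,K}
The 6th edge added is F—I.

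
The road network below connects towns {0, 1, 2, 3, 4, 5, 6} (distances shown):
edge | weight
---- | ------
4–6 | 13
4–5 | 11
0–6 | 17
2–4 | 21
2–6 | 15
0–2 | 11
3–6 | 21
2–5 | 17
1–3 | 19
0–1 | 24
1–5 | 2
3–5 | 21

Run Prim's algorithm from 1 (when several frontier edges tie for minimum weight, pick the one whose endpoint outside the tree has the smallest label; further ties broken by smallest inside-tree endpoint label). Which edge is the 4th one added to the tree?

2-6

Prim, starting at 1.
Step 1: cheapest edge leaving the tree is 1–5 (2); add 5.
Step 2: cheapest edge leaving the tree is 4–5 (11); add 4.
Step 3: cheapest edge leaving the tree is 4–6 (13); add 6.
Step 4: cheapest edge leaving the tree is 2–6 (15); add 2.
Step 5: cheapest edge leaving the tree is 0–2 (11); add 0.
Step 6: cheapest edge leaving the tree is 1–3 (19); add 3.
The 4th edge added is 2–6.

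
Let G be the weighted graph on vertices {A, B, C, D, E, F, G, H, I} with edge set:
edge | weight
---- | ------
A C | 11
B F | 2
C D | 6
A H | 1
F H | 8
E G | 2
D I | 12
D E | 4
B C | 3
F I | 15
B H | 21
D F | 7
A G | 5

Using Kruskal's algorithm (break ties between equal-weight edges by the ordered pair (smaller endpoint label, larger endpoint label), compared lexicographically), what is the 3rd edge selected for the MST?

E-G

Sort edges by weight, then run Kruskal:
A H (1): add — endpoints in different components.
B F (2): add — endpoints in different components.
E G (2): add — endpoints in different components.
B C (3): add — endpoints in different components.
D E (4): add — endpoints in different components.
A G (5): add — endpoints in different components.
C D (6): add — endpoints in different components.
D F (7): skip — D and F already connected.
F H (8): skip — F and H already connected.
A C (11): skip — A and C already connected.
D I (12): add — endpoints in different components.
The 3rd edge added is E G.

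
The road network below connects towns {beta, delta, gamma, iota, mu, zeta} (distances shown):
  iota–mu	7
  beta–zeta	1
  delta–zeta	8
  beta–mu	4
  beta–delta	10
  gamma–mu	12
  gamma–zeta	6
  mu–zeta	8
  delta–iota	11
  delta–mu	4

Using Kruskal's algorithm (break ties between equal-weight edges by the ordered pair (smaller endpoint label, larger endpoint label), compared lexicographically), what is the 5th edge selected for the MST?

iota-mu

Kruskal: consider edges lightest-first.
beta–zeta (1): add — endpoints in different components.
beta–mu (4): add — endpoints in different components.
delta–mu (4): add — endpoints in different components.
gamma–zeta (6): add — endpoints in different components.
iota–mu (7): add — endpoints in different components.
The 5th edge added is iota–mu.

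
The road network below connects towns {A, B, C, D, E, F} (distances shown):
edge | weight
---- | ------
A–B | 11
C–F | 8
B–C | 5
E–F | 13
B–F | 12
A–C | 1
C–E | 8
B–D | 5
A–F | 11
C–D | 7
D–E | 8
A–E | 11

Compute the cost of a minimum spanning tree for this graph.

Prim, starting at E.
Step 1: cheapest edge leaving the tree is C–E (8); add C.
Step 2: cheapest edge leaving the tree is A–C (1); add A.
Step 3: cheapest edge leaving the tree is B–C (5); add B.
Step 4: cheapest edge leaving the tree is B–D (5); add D.
Step 5: cheapest edge leaving the tree is C–F (8); add F.
MST edges: C–E, A–C, B–C, B–D, C–F; total weight 8+1+5+5+8 = 27.

27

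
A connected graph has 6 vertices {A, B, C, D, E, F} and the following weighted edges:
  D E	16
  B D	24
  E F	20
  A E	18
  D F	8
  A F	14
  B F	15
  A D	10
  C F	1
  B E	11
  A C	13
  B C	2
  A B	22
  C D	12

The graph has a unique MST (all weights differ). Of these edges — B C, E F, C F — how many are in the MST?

2

Kruskal's algorithm — process edges by increasing weight (ties by edge label):
C F (1): add — endpoints in different components.
B C (2): add — endpoints in different components.
D F (8): add — endpoints in different components.
A D (10): add — endpoints in different components.
B E (11): add — endpoints in different components.
MST edge set: {C F, B C, D F, A D, B E}.
Of the listed edges, {B C, C F} are in the MST → 2.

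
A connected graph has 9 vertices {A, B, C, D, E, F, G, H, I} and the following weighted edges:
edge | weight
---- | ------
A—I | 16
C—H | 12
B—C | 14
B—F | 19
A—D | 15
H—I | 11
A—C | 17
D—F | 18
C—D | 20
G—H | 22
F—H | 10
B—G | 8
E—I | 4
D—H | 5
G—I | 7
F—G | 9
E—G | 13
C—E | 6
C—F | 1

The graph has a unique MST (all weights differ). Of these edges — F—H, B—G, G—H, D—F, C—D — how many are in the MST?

Sort edges by weight, then run Kruskal:
C—F (1): add — endpoints in different components.
E—I (4): add — endpoints in different components.
D—H (5): add — endpoints in different components.
C—E (6): add — endpoints in different components.
G—I (7): add — endpoints in different components.
B—G (8): add — endpoints in different components.
F—G (9): skip — F and G already connected.
F—H (10): add — endpoints in different components.
H—I (11): skip — H and I already connected.
C—H (12): skip — C and H already connected.
E—G (13): skip — E and G already connected.
B—C (14): skip — B and C already connected.
A—D (15): add — endpoints in different components.
MST edge set: {C—F, E—I, D—H, C—E, G—I, B—G, F—H, A—D}.
Of the listed edges, {F—H, B—G} are in the MST → 2.

2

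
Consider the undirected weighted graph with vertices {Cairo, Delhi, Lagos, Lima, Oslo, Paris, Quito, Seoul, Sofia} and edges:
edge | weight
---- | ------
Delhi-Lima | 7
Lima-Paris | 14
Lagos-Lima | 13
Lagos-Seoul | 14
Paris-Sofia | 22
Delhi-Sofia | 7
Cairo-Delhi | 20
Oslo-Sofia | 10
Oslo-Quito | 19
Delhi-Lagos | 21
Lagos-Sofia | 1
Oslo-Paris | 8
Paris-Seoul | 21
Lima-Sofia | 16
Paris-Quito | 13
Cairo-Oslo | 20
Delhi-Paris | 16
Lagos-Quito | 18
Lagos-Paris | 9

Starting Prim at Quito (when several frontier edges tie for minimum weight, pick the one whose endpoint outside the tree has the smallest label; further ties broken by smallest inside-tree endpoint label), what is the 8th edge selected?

Cairo-Delhi

Prim's algorithm from Quito:
Step 1: cheapest edge leaving the tree is Paris-Quito (13); add Paris.
Step 2: cheapest edge leaving the tree is Oslo-Paris (8); add Oslo.
Step 3: cheapest edge leaving the tree is Lagos-Paris (9); add Lagos.
Step 4: cheapest edge leaving the tree is Lagos-Sofia (1); add Sofia.
Step 5: cheapest edge leaving the tree is Delhi-Sofia (7); add Delhi.
Step 6: cheapest edge leaving the tree is Delhi-Lima (7); add Lima.
Step 7: cheapest edge leaving the tree is Lagos-Seoul (14); add Seoul.
Step 8: cheapest edge leaving the tree is Cairo-Delhi (20); add Cairo.
The 8th edge added is Cairo-Delhi.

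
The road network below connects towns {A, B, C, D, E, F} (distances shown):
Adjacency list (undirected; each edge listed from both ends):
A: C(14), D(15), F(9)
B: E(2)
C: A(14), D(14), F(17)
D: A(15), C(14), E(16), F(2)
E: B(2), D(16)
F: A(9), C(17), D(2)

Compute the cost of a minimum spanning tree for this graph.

43

Kruskal: consider edges lightest-first.
B-E (2): add — endpoints in different components.
D-F (2): add — endpoints in different components.
A-F (9): add — endpoints in different components.
A-C (14): add — endpoints in different components.
C-D (14): skip — C and D already connected.
A-D (15): skip — A and D already connected.
D-E (16): add — endpoints in different components.
MST edges: B-E, D-F, A-F, A-C, D-E; total weight 2+2+9+14+16 = 43.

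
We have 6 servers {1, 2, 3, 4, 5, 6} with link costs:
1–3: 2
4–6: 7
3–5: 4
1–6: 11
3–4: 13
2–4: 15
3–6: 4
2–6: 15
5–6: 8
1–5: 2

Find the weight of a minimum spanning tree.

Sort edges by weight, then run Kruskal:
1–3 (2): add — endpoints in different components.
1–5 (2): add — endpoints in different components.
3–5 (4): skip — 3 and 5 already connected.
3–6 (4): add — endpoints in different components.
4–6 (7): add — endpoints in different components.
5–6 (8): skip — 5 and 6 already connected.
1–6 (11): skip — 1 and 6 already connected.
3–4 (13): skip — 3 and 4 already connected.
2–4 (15): add — endpoints in different components.
MST edges: 1–3, 1–5, 3–6, 4–6, 2–4; total weight 2+2+4+7+15 = 30.

30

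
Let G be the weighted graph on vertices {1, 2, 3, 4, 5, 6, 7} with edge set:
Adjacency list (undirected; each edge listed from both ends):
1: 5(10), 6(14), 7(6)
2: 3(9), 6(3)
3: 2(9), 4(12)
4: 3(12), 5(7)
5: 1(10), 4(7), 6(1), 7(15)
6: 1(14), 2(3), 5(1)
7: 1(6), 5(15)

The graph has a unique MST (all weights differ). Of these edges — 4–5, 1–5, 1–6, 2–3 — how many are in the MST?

Kruskal's algorithm — process edges by increasing weight (ties by edge label):
5–6 (1): add — endpoints in different components.
2–6 (3): add — endpoints in different components.
1–7 (6): add — endpoints in different components.
4–5 (7): add — endpoints in different components.
2–3 (9): add — endpoints in different components.
1–5 (10): add — endpoints in different components.
MST edge set: {5–6, 2–6, 1–7, 4–5, 2–3, 1–5}.
Of the listed edges, {4–5, 1–5, 2–3} are in the MST → 3.

3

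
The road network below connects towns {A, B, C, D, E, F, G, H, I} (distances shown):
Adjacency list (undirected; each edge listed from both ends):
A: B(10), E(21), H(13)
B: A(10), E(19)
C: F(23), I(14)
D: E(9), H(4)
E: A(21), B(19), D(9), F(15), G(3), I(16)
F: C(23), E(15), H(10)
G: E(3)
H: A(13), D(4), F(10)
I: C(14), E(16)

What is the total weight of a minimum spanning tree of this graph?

79

Sort edges by weight, then run Kruskal:
E–G (3): add — endpoints in different components.
D–H (4): add — endpoints in different components.
D–E (9): add — endpoints in different components.
A–B (10): add — endpoints in different components.
F–H (10): add — endpoints in different components.
A–H (13): add — endpoints in different components.
C–I (14): add — endpoints in different components.
E–F (15): skip — E and F already connected.
E–I (16): add — endpoints in different components.
MST edges: E–G, D–H, D–E, A–B, F–H, A–H, C–I, E–I; total weight 3+4+9+10+10+13+14+16 = 79.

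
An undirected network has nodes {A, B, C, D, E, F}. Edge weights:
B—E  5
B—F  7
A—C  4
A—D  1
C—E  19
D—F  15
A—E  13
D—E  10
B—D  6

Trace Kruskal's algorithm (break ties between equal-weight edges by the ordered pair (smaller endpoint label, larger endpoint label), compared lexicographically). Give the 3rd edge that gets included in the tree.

Kruskal: consider edges lightest-first.
A—D (1): add — endpoints in different components.
A—C (4): add — endpoints in different components.
B—E (5): add — endpoints in different components.
B—D (6): add — endpoints in different components.
B—F (7): add — endpoints in different components.
The 3rd edge added is B—E.

B-E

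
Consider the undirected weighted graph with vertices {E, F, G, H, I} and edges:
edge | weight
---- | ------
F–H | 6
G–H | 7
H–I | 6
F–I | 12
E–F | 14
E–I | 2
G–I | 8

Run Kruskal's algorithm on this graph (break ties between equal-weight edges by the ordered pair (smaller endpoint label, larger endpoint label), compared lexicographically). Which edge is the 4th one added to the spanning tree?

Kruskal: consider edges lightest-first.
E–I (2): add. Components now {E,I} {F} {G} {H}
F–H (6): add. Components now {E,I} {F,H} {G}
H–I (6): add. Components now {E,F,H,I} {G}
G–H (7): add. Components now {E,F,G,H,I}
The 4th edge added is G–H.

G-H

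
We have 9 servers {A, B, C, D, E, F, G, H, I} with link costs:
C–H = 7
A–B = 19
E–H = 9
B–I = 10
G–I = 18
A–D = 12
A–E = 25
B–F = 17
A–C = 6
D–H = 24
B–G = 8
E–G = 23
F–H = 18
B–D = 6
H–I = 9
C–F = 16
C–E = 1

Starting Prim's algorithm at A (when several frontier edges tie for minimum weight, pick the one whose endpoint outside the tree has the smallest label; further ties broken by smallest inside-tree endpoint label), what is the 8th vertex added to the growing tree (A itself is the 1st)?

G

Grow the tree from A using Prim:
Step 1: cheapest edge leaving the tree is A–C (6); add C.
Step 2: cheapest edge leaving the tree is C–E (1); add E.
Step 3: cheapest edge leaving the tree is C–H (7); add H.
Step 4: cheapest edge leaving the tree is H–I (9); add I.
Step 5: cheapest edge leaving the tree is B–I (10); add B.
Step 6: cheapest edge leaving the tree is B–D (6); add D.
Step 7: cheapest edge leaving the tree is B–G (8); add G.
Step 8: cheapest edge leaving the tree is C–F (16); add F.
Vertex order: A, C, E, H, I, B, D, G, F. The 8th vertex is G.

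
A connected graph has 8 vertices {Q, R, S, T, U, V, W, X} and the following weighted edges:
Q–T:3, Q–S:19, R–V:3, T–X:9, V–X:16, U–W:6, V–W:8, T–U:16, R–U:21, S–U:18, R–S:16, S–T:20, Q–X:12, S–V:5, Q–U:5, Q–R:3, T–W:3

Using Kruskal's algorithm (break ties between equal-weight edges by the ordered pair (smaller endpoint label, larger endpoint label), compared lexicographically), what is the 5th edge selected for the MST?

Kruskal: consider edges lightest-first.
Q–R (3): add — endpoints in different components.
Q–T (3): add — endpoints in different components.
R–V (3): add — endpoints in different components.
T–W (3): add — endpoints in different components.
Q–U (5): add — endpoints in different components.
S–V (5): add — endpoints in different components.
U–W (6): skip — U and W already connected.
V–W (8): skip — V and W already connected.
T–X (9): add — endpoints in different components.
The 5th edge added is Q–U.

Q-U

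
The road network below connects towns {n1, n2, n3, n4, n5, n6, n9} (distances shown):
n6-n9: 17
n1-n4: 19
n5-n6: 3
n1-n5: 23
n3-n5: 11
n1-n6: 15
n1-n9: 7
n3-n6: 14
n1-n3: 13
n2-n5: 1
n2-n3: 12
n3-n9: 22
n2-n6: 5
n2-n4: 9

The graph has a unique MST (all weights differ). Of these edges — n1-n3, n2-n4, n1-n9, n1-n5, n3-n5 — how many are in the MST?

4

Kruskal's algorithm — process edges by increasing weight (ties by edge label):
n2-n5 (1): add. Components now {n4} {n1} {n2,n5} {n3} {n6} {n9}
n5-n6 (3): add. Components now {n4} {n1} {n2,n5,n6} {n3} {n9}
n2-n6 (5): skip — n2 and n6 already connected.
n1-n9 (7): add. Components now {n4} {n1,n9} {n2,n5,n6} {n3}
n2-n4 (9): add. Components now {n2,n4,n5,n6} {n1,n9} {n3}
n3-n5 (11): add. Components now {n2,n3,n4,n5,n6} {n1,n9}
n2-n3 (12): skip — n2 and n3 already connected.
n1-n3 (13): add. Components now {n1,n2,n3,n4,n5,n6,n9}
MST edge set: {n2-n5, n5-n6, n1-n9, n2-n4, n3-n5, n1-n3}.
Of the listed edges, {n1-n3, n2-n4, n1-n9, n3-n5} are in the MST → 4.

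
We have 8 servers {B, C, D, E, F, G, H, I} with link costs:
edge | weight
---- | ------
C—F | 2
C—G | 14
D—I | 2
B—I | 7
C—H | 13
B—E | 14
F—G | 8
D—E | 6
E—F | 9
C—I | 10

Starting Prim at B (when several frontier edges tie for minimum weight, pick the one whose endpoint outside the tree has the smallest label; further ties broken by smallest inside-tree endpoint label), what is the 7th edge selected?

C-H

Prim, starting at B.
Step 1: cheapest edge leaving the tree is B—I (7); add I.
Step 2: cheapest edge leaving the tree is D—I (2); add D.
Step 3: cheapest edge leaving the tree is D—E (6); add E.
Step 4: cheapest edge leaving the tree is E—F (9); add F.
Step 5: cheapest edge leaving the tree is C—F (2); add C.
Step 6: cheapest edge leaving the tree is F—G (8); add G.
Step 7: cheapest edge leaving the tree is C—H (13); add H.
The 7th edge added is C—H.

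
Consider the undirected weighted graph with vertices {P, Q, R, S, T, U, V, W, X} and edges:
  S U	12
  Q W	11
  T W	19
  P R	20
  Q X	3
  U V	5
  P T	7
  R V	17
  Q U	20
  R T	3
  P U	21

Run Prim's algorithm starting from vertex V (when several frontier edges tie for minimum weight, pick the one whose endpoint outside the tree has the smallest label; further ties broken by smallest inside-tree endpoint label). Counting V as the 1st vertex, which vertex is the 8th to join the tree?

Prim, starting at V.
Step 1: frontier [U V 5, R V 17] → take U V (5); add U.
Step 2: frontier [S U 12, Q U 20, P U 21, R V 17] → take S U (12); add S.
Step 3: frontier [Q U 20, P U 21, R V 17] → take R V (17); add R.
Step 4: frontier [R T 3, P R 20, Q U 20, P U 21] → take R T (3); add T.
Step 5: frontier [P R 20, P T 7, T W 19, Q U 20, P U 21] → take P T (7); add P.
Step 6: frontier [T W 19, Q U 20] → take T W (19); add W.
Step 7: frontier [Q U 20, Q W 11] → take Q W (11); add Q.
Step 8: frontier [Q X 3] → take Q X (3); add X.
Vertex order: V, U, S, R, T, P, W, Q, X. The 8th vertex is Q.

Q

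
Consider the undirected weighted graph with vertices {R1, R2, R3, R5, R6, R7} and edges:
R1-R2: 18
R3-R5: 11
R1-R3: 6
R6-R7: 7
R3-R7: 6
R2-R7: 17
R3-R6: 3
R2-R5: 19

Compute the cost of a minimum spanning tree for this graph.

Prim, starting at R6.
Step 1: frontier [R3-R6 3, R6-R7 7] → take R3-R6 (3); add R3.
Step 2: frontier [R1-R3 6, R3-R7 6, R3-R5 11, R6-R7 7] → take R1-R3 (6); add R1.
Step 3: frontier [R1-R2 18, R3-R7 6, R3-R5 11, R6-R7 7] → take R3-R7 (6); add R7.
Step 4: frontier [R1-R2 18, R3-R5 11, R2-R7 17] → take R3-R5 (11); add R5.
Step 5: frontier [R1-R2 18, R2-R5 19, R2-R7 17] → take R2-R7 (17); add R2.
MST edges: R3-R6, R1-R3, R3-R7, R3-R5, R2-R7; total weight 3+6+6+11+17 = 43.

43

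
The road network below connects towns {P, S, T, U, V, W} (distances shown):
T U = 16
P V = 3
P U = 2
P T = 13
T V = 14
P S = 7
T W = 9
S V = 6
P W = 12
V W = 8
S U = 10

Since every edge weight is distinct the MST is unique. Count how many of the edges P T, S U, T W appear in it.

Sort edges by weight, then run Kruskal:
P U (2): add — endpoints in different components.
P V (3): add — endpoints in different components.
S V (6): add — endpoints in different components.
P S (7): skip — P and S already connected.
V W (8): add — endpoints in different components.
T W (9): add — endpoints in different components.
MST edge set: {P U, P V, S V, V W, T W}.
Of the listed edges, {T W} are in the MST → 1.

1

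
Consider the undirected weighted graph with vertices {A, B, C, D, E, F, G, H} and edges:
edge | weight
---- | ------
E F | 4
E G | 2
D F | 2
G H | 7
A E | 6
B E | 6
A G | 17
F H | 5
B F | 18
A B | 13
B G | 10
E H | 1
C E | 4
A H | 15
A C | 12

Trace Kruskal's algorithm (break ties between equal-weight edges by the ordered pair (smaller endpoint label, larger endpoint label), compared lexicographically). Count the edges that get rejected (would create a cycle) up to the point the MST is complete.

1

Kruskal: consider edges lightest-first.
E H (1): add — endpoints in different components.
D F (2): add — endpoints in different components.
E G (2): add — endpoints in different components.
C E (4): add — endpoints in different components.
E F (4): add — endpoints in different components.
F H (5): skip — F and H already connected.
A E (6): add — endpoints in different components.
B E (6): add — endpoints in different components.
Edges rejected before the tree was complete: 1.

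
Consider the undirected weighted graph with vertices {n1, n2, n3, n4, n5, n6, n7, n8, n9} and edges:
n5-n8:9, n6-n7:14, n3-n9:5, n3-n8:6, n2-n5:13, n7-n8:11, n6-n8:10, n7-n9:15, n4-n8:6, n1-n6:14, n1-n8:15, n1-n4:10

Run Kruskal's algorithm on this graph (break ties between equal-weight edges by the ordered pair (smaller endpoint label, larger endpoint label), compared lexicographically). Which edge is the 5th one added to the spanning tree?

Sort edges by weight, then run Kruskal:
n3-n9 (5): add — endpoints in different components.
n3-n8 (6): add — endpoints in different components.
n4-n8 (6): add — endpoints in different components.
n5-n8 (9): add — endpoints in different components.
n1-n4 (10): add — endpoints in different components.
n6-n8 (10): add — endpoints in different components.
n7-n8 (11): add — endpoints in different components.
n2-n5 (13): add — endpoints in different components.
The 5th edge added is n1-n4.

n1-n4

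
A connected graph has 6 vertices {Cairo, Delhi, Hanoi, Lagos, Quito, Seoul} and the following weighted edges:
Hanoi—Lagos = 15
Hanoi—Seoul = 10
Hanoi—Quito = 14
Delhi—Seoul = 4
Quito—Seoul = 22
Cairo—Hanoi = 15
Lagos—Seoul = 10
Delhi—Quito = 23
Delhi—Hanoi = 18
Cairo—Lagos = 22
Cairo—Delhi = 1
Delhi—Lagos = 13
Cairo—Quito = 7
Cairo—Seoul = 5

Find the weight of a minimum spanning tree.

Kruskal's algorithm — process edges by increasing weight (ties by edge label):
Cairo—Delhi (1): add — endpoints in different components.
Delhi—Seoul (4): add — endpoints in different components.
Cairo—Seoul (5): skip — Cairo and Seoul already connected.
Cairo—Quito (7): add — endpoints in different components.
Hanoi—Seoul (10): add — endpoints in different components.
Lagos—Seoul (10): add — endpoints in different components.
MST edges: Cairo—Delhi, Delhi—Seoul, Cairo—Quito, Hanoi—Seoul, Lagos—Seoul; total weight 1+4+7+10+10 = 32.

32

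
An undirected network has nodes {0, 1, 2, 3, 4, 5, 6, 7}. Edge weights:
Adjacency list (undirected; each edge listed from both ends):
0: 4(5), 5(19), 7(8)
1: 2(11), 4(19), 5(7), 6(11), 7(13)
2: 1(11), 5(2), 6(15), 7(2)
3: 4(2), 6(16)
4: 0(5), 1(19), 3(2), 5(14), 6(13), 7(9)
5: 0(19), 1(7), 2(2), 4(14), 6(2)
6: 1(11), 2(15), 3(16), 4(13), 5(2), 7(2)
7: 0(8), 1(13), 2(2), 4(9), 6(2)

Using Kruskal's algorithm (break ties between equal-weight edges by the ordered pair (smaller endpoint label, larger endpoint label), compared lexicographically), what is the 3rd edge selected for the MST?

Kruskal's algorithm — process edges by increasing weight (ties by edge label):
2–5 (2): add — endpoints in different components.
2–7 (2): add — endpoints in different components.
3–4 (2): add — endpoints in different components.
5–6 (2): add — endpoints in different components.
6–7 (2): skip — 6 and 7 already connected.
0–4 (5): add — endpoints in different components.
1–5 (7): add — endpoints in different components.
0–7 (8): add — endpoints in different components.
The 3rd edge added is 3–4.

3-4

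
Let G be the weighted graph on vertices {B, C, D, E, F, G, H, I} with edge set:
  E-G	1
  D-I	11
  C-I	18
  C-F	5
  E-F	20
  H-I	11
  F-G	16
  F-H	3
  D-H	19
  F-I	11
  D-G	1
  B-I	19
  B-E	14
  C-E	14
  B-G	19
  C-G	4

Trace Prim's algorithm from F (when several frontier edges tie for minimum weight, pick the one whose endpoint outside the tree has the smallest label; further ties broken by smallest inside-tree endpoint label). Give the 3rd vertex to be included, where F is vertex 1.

Prim, starting at F.
Step 1: cheapest edge leaving the tree is F-H (3); add H.
Step 2: cheapest edge leaving the tree is C-F (5); add C.
Step 3: cheapest edge leaving the tree is C-G (4); add G.
Step 4: cheapest edge leaving the tree is D-G (1); add D.
Step 5: cheapest edge leaving the tree is E-G (1); add E.
Step 6: cheapest edge leaving the tree is D-I (11); add I.
Step 7: cheapest edge leaving the tree is B-E (14); add B.
Vertex order: F, H, C, G, D, E, I, B. The 3rd vertex is C.

C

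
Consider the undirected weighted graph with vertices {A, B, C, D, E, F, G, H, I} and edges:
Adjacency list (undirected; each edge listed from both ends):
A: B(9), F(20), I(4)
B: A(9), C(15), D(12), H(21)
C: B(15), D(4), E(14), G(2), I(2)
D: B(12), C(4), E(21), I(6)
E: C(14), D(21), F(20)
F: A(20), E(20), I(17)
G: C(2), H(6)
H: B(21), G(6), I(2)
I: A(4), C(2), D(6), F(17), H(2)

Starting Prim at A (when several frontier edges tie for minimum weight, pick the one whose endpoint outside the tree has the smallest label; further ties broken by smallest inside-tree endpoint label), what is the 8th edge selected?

Prim, starting at A.
Step 1: cheapest edge leaving the tree is A–I (4); add I.
Step 2: cheapest edge leaving the tree is C–I (2); add C.
Step 3: cheapest edge leaving the tree is C–G (2); add G.
Step 4: cheapest edge leaving the tree is H–I (2); add H.
Step 5: cheapest edge leaving the tree is C–D (4); add D.
Step 6: cheapest edge leaving the tree is A–B (9); add B.
Step 7: cheapest edge leaving the tree is C–E (14); add E.
Step 8: cheapest edge leaving the tree is F–I (17); add F.
The 8th edge added is F–I.

F-I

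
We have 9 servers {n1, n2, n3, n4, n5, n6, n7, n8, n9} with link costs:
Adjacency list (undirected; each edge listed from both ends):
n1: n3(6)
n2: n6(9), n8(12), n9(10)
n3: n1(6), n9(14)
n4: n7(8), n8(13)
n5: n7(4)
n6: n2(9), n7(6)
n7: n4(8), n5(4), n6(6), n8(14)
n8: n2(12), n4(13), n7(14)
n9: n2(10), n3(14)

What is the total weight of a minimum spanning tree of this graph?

Sort edges by weight, then run Kruskal:
n5-n7 (4): add — endpoints in different components.
n1-n3 (6): add — endpoints in different components.
n6-n7 (6): add — endpoints in different components.
n4-n7 (8): add — endpoints in different components.
n2-n6 (9): add — endpoints in different components.
n2-n9 (10): add — endpoints in different components.
n2-n8 (12): add — endpoints in different components.
n4-n8 (13): skip — n8 and n4 already connected.
n3-n9 (14): add — endpoints in different components.
MST edges: n5-n7, n1-n3, n6-n7, n4-n7, n2-n6, n2-n9, n2-n8, n3-n9; total weight 4+6+6+8+9+10+12+14 = 69.

69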